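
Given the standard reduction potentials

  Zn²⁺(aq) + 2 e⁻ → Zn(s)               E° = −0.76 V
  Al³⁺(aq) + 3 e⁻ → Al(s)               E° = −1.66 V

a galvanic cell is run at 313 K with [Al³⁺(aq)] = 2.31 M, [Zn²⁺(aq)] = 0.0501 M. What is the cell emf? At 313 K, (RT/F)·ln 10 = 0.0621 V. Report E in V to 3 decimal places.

+0.852 V

Zn²⁺/Zn is reduced (cathode, E° = −0.76 V) and Al³⁺/Al is oxidized (anode).
The standard potential is −0.76 − (−1.66) = +0.90 V and the balanced reaction transfers n = 6 electrons.
Balancing gives 3 Zn²⁺(aq) + 2 Al(s) → 3 Zn(s) + 2 Al³⁺(aq); hence Q = [Al³⁺(aq)]^2 / [Zn²⁺(aq)]^3 = 4.24×10^4 (log Q = 4.628).
E = E° − (0.0621/n)·log Q = +0.90 − (0.0621/6)(4.628) = +0.852 V.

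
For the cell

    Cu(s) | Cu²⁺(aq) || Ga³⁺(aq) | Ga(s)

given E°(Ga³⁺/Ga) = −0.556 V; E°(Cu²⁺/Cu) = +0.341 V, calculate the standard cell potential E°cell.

By convention the left-hand electrode in cell notation is the anode (oxidation) and the right-hand electrode is the cathode (reduction).
E°cell = E°(right) − E°(left) = −0.556 − (+0.341) = −0.897 V.
The negative sign shows that, as written, the cell would require an external voltage to drive the reaction.

−0.897 V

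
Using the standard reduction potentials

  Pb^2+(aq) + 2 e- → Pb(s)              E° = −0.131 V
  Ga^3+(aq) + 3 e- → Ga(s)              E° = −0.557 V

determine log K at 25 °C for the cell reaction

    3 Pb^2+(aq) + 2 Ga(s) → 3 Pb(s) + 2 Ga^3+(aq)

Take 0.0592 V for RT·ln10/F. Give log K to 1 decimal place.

log K = 43.2

The Pb²⁺/Pb couple is reduced (cathode); E°cell = −0.131 − (−0.557) = +0.426 V with n = 6.
At equilibrium E = 0, so log K = nE°cell / 0.0592 = (6)(+0.426) / 0.0592 = 43.2.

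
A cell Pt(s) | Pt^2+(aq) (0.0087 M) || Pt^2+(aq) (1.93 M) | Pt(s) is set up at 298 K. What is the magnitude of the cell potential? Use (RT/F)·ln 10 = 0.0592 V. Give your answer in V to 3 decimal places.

0.069 V

For a concentration cell E°cell = 0, since both electrodes use the same couple.
The compartment with the higher Pt^2+(aq) concentration (1.93 M) acts as the cathode; ions are reduced there and produced at the dilute (0.0087 M) anode.
With n = 2, Ecell = −(0.0592/2)·log([dilute]/[conc]) = −(0.0592/2)·log(0.0087/1.93) = +0.069 V.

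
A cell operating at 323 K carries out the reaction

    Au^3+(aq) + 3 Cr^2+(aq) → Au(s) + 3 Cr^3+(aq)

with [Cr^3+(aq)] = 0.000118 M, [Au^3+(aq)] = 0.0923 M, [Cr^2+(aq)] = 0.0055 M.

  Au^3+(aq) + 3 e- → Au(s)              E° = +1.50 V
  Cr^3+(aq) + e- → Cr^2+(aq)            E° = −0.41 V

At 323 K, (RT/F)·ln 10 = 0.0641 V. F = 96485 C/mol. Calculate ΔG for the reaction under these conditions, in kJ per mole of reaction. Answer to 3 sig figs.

The standard cell potential is +1.50 − (−0.41) = +1.91 V, with n = 3 electrons in the balanced equation.
The reaction quotient is [Cr^3+(aq)]^3 / ([Au^3+(aq)]·[Cr^2+(aq)]^3) = 0.000107; by Nernst, E = +1.91 − (0.0641/3)(−3.971) = +1.9948 V.
ΔG = −nFE = −(3)(96485)(+1.9948) J/mol = −577 kJ/mol.

−577 kJ/mol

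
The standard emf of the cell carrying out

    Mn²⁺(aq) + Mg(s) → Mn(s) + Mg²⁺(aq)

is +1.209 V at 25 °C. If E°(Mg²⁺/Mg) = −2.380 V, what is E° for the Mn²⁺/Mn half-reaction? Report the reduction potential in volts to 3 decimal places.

−1.171 V

In the reaction as written the Mn²⁺/Mn couple is reduced (cathode) and Mg²⁺/Mg is oxidized (anode), so E°cell = E°(Mn²⁺/Mn) − E°(Mg²⁺/Mg).
E°(Mn²⁺/Mn) = E°cell + E°(anode) = +1.209 + (−2.380) = −1.171 V.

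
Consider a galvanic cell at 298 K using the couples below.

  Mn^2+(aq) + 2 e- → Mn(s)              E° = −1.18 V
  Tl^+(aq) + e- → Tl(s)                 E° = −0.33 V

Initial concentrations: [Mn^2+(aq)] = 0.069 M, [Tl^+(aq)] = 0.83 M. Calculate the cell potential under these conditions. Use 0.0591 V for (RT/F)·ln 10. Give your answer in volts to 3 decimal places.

The Tl⁺/Tl couple has the more positive E°, so it is the cathode; Mn²⁺/Mn is the anode.
The standard potential is −0.33 − (−1.18) = +0.85 V and the balanced reaction transfers n = 2 electrons.
Balancing gives 2 Tl^+(aq) + Mn(s) → 2 Tl(s) + Mn^2+(aq); hence Q = [Mn^2+(aq)] / [Tl^+(aq)]^2 = 0.1 (log Q = −0.999).
E = E° − (0.0591/n)·log Q = +0.85 − (0.0591/2)(−0.999) = +0.880 V.

+0.880 V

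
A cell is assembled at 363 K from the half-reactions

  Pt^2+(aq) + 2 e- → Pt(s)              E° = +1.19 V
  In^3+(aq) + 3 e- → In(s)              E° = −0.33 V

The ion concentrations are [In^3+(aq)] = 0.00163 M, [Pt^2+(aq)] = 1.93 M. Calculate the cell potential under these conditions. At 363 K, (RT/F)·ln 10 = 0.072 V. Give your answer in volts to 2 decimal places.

The Pt²⁺/Pt couple has the more positive E°, so it is the cathode; In³⁺/In is the anode.
E°cell = E°cat − E°an = +1.19 − (−0.33) = +1.52 V; n = 6.
Balancing gives 3 Pt^2+(aq) + 2 In(s) → 3 Pt(s) + 2 In^3+(aq); hence Q = [In^3+(aq)]^2 / [Pt^2+(aq)]^3 = 3.7×10^−7 (log Q = −6.432).
E = E° − (0.072/n)·log Q = +1.52 − (0.072/6)(−6.432) = +1.60 V.

+1.60 V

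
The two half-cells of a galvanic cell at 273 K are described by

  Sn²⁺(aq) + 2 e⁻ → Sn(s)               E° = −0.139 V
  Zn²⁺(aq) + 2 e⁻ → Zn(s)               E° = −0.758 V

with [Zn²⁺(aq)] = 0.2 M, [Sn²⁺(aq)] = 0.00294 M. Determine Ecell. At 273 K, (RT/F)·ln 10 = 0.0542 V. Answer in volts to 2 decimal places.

The Sn²⁺/Sn couple has the more positive E°, so it is the cathode; Zn²⁺/Zn is the anode.
The standard potential is −0.139 − (−0.758) = +0.619 V and the balanced reaction transfers n = 2 electrons.
Balancing gives Sn²⁺(aq) + Zn(s) → Sn(s) + Zn²⁺(aq); hence Q = [Zn²⁺(aq)] / [Sn²⁺(aq)] = 68 (log Q = 1.833).
E = E° − (0.0542/n)·log Q = +0.619 − (0.0542/2)(1.833) = +0.57 V.

+0.57 V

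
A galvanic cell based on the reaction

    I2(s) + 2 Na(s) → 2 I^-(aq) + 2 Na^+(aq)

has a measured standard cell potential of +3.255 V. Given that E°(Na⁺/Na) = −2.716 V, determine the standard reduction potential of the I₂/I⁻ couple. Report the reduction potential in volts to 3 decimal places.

+0.539 V

In the reaction as written the I₂/I⁻ couple is reduced (cathode) and Na⁺/Na is oxidized (anode), so E°cell = E°(I₂/I⁻) − E°(Na⁺/Na).
E°(I₂/I⁻) = E°cell + E°(anode) = +3.255 + (−2.716) = +0.539 V.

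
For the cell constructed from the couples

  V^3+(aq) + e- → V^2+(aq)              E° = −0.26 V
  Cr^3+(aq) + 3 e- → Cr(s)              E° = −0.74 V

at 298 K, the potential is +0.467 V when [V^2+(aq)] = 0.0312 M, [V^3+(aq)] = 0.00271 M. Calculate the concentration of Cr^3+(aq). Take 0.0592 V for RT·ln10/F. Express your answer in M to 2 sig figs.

0.0030 M

With V³⁺/V²⁺ at the cathode and Cr³⁺/Cr at the anode, E°cell = −0.26 − (−0.74) = +0.48 V (n = 3).
Rearranging E = E° − (0.0592/n)·log Q gives log Q = 3(+0.48 − (+0.467))/0.0592 = 0.659.
For 3 V^3+(aq) + Cr(s) → 3 V^2+(aq) + Cr^3+(aq), the reaction quotient is Q = ([V^2+(aq)]^3·[Cr^3+(aq)]) / [V^3+(aq)]^3.
Solving for the unknown gives log [Cr^3+(aq)] = −2.525, so [Cr^3+(aq)] ≈ 0.0030 M.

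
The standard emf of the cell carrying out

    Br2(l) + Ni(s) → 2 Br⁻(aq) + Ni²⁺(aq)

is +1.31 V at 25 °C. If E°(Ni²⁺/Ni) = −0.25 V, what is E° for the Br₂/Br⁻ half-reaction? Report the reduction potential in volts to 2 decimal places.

In the reaction as written the Br₂/Br⁻ couple is reduced (cathode) and Ni²⁺/Ni is oxidized (anode), so E°cell = E°(Br₂/Br⁻) − E°(Ni²⁺/Ni).
E°(Br₂/Br⁻) = E°cell + E°(anode) = +1.31 + (−0.25) = +1.06 V.

+1.06 V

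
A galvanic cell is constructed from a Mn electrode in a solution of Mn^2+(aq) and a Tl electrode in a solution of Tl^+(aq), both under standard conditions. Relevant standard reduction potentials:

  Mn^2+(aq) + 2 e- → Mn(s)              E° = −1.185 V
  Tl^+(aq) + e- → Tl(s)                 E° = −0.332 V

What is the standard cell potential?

The Tl⁺/Tl couple has the higher E°, so Tl ion is reduced (cathode) and Mn is oxidized (anode).
E°cell = E°(cathode) − E°(anode) = −0.332 − (−1.185) = +0.853 V.

+0.853 V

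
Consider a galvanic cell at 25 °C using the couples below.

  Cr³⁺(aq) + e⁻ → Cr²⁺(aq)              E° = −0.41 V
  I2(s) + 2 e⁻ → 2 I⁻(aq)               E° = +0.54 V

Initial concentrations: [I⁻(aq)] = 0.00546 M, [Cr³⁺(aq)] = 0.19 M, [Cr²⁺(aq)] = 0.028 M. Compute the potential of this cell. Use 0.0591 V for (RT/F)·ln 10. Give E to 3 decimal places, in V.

+1.035 V

Since E°(I₂/I⁻) > E°(Cr³⁺/Cr²⁺), I₂/I⁻ serves as the cathode.
The standard potential is +0.54 − (−0.41) = +0.95 V and the balanced reaction transfers n = 2 electrons.
Balancing gives I2(s) + 2 Cr²⁺(aq) → 2 I⁻(aq) + 2 Cr³⁺(aq); hence Q = ([I⁻(aq)]^2·[Cr³⁺(aq)]^2) / [Cr²⁺(aq)]^2 = 0.00137 (log Q = −2.862).
E = E° − (0.0591/n)·log Q = +0.95 − (0.0591/2)(−2.862) = +1.035 V.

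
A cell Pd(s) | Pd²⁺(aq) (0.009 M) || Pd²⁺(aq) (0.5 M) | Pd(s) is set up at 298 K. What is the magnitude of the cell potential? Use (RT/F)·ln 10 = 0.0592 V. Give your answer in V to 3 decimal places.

0.052 V

For a concentration cell E°cell = 0, since both electrodes use the same couple.
The compartment with the higher Pd²⁺(aq) concentration (0.5 M) acts as the cathode; ions are reduced there and produced at the dilute (0.009 M) anode.
With n = 2, Ecell = −(0.0592/2)·log([dilute]/[conc]) = −(0.0592/2)·log(0.009/0.5) = +0.052 V.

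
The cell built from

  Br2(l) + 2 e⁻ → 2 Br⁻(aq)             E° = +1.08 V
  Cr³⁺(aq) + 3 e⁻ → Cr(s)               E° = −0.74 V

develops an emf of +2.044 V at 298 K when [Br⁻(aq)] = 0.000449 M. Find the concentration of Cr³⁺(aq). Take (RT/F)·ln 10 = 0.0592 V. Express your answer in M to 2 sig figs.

Br₂/Br⁻ is the cathode (higher E°); E°cell = +1.08 − (−0.74) = +1.82 V with n = 6.
Rearranging E = E° − (0.0592/n)·log Q gives log Q = 6(+1.82 − (+2.044))/0.0592 = −22.703.
Balancing electrons gives 3 Br2(l) + 2 Cr(s) → 6 Br⁻(aq) + 2 Cr³⁺(aq); thus Q = [Br⁻(aq)]^6·[Cr³⁺(aq)]^2.
Isolating [Cr³⁺(aq)] in Q = 10^{−22.703} yields log [Cr³⁺(aq)] = −1.308, i.e. 0.049 M.

0.049 M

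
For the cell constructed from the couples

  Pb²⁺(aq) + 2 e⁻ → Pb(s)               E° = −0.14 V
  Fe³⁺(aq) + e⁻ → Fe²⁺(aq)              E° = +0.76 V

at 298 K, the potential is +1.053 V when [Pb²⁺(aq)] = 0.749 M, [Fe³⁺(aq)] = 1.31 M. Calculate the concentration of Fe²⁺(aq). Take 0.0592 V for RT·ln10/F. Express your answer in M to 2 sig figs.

0.0039 M

Fe³⁺/Fe²⁺ is the cathode (higher E°); E°cell = +0.76 − (−0.14) = +0.90 V with n = 2.
From the Nernst equation, log Q = n(E° − E)/0.0592 = 2·(+0.90 − (+1.053))/0.0592 = −5.169.
The balanced reaction is 2 Fe³⁺(aq) + Pb(s) → 2 Fe²⁺(aq) + Pb²⁺(aq), so Q = ([Fe²⁺(aq)]^2·[Pb²⁺(aq)]) / [Fe³⁺(aq)]^2.
Isolating [Fe²⁺(aq)] in Q = 10^{−5.169} yields log [Fe²⁺(aq)] = −2.404, i.e. 0.0039 M.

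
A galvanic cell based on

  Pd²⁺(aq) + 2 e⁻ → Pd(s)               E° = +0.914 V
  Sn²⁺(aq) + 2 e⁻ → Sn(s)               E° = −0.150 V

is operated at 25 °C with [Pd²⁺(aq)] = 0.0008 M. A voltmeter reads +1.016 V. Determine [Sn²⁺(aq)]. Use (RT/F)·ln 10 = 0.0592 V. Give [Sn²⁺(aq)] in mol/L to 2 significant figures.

0.033 M

Pd²⁺/Pd is the cathode (higher E°); E°cell = +0.914 − (−0.150) = +1.064 V with n = 2.
Since E = E° − (0.0592/n)·log Q, log Q = n(E° − E)/0.0592 = 1.622.
Balancing electrons gives Pd²⁺(aq) + Sn(s) → Pd(s) + Sn²⁺(aq); thus Q = [Sn²⁺(aq)] / [Pd²⁺(aq)].
Substituting the known concentrations and solving, log [Sn²⁺(aq)] = −1.475 and [Sn²⁺(aq)] = 0.033 M.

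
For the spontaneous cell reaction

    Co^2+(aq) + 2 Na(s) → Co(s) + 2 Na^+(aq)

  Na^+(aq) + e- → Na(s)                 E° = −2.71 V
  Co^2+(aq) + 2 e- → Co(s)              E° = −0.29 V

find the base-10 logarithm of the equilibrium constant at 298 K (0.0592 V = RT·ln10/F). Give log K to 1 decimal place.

log K = 81.8

The Co²⁺/Co couple is reduced (cathode); E°cell = −0.29 − (−2.71) = +2.42 V with n = 2.
At equilibrium E = 0, so log K = nE°cell / 0.0592 = (2)(+2.42) / 0.0592 = 81.8.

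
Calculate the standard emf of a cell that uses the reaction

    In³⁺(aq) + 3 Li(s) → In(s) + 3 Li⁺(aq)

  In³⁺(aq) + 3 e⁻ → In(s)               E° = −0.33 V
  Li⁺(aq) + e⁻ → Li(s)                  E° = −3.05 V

In³⁺(aq) gains electrons, so the In³⁺/In couple is the cathode; the Li⁺/Li couple is the anode.
E°cell = E°(cathode) − E°(anode) = −0.33 − (−3.05) = +2.72 V.
The positive value indicates the reaction is spontaneous as written.

+2.72 V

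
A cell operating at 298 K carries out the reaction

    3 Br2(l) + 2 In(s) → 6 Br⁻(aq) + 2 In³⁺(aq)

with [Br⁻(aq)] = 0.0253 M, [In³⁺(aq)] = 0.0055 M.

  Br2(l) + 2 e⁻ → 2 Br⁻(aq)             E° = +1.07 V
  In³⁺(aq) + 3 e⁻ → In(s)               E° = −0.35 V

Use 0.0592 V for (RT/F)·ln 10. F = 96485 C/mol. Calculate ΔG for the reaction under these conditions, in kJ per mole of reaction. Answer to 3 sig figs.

The standard cell potential is +1.07 − (−0.35) = +1.42 V, with n = 6 electrons in the balanced equation.
The reaction quotient is [Br⁻(aq)]^6·[In³⁺(aq)]^2 = 7.93×10^−15; by Nernst, E = +1.42 − (0.0592/6)(−14.101) = +1.5591 V.
Then ΔG = −nFE = −6 × 96485 × +1.5591 J/mol = −903 kJ/mol.

−903 kJ/mol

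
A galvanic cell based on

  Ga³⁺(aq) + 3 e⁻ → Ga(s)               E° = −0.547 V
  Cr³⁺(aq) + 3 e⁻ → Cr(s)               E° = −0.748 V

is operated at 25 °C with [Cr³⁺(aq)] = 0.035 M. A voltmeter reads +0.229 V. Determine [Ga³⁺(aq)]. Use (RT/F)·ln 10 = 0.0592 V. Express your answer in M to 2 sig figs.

0.92 M

With Ga³⁺/Ga at the cathode and Cr³⁺/Cr at the anode, E°cell = −0.547 − (−0.748) = +0.201 V (n = 3).
Since E = E° − (0.0592/n)·log Q, log Q = n(E° − E)/0.0592 = −1.419.
Balancing electrons gives Ga³⁺(aq) + Cr(s) → Ga(s) + Cr³⁺(aq); thus Q = [Cr³⁺(aq)] / [Ga³⁺(aq)].
Substituting the known concentrations and solving, log [Ga³⁺(aq)] = −0.037 and [Ga³⁺(aq)] = 0.92 M.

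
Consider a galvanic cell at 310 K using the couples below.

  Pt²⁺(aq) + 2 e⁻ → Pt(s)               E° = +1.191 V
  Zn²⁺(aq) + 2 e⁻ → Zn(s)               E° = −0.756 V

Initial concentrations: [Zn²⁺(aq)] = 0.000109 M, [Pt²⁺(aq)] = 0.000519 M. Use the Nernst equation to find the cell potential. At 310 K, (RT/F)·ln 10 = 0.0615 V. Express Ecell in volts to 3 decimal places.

+1.968 V

Pt²⁺/Pt is reduced (cathode, E° = +1.191 V) and Zn²⁺/Zn is oxidized (anode).
E°cell = E°cat − E°an = +1.191 − (−0.756) = +1.947 V; n = 2.
The balanced reaction is Pt²⁺(aq) + Zn(s) → Pt(s) + Zn²⁺(aq), so Q = [Zn²⁺(aq)] / [Pt²⁺(aq)] = 0.21 and log Q = −0.678.
E = E° − (0.0615/n)·log Q = +1.947 − (0.0615/2)(−0.678) = +1.968 V.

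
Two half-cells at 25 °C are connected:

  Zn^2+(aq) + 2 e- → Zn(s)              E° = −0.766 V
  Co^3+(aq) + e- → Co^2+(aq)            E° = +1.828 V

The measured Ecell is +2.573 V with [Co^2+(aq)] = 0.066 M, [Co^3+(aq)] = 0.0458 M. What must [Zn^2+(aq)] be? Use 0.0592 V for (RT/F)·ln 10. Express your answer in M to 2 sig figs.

Co³⁺/Co²⁺ is the cathode (higher E°); E°cell = +1.828 − (−0.766) = +2.594 V with n = 2.
Since E = E° − (0.0592/n)·log Q, log Q = n(E° − E)/0.0592 = 0.709.
The balanced reaction is 2 Co^3+(aq) + Zn(s) → 2 Co^2+(aq) + Zn^2+(aq), so Q = ([Co^2+(aq)]^2·[Zn^2+(aq)]) / [Co^3+(aq)]^2.
Solving for the unknown gives log [Zn^2+(aq)] = 0.392, so [Zn^2+(aq)] ≈ 2.5 M.

2.5 M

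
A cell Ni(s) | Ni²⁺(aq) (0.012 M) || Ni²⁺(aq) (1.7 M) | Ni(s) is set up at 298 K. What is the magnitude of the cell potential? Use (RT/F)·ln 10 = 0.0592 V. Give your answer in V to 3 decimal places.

0.064 V

For a concentration cell E°cell = 0, since both electrodes use the same couple.
The compartment with the higher Ni²⁺(aq) concentration (1.7 M) acts as the cathode; ions are reduced there and produced at the dilute (0.012 M) anode.
With n = 2, Ecell = −(0.0592/2)·log([dilute]/[conc]) = −(0.0592/2)·log(0.012/1.7) = +0.064 V.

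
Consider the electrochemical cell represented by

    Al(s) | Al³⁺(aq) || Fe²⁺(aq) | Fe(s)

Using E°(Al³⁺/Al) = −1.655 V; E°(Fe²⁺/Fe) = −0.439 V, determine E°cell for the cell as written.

+1.216 V

By convention the left-hand electrode in cell notation is the anode (oxidation) and the right-hand electrode is the cathode (reduction).
E°cell = E°(right) − E°(left) = −0.439 − (−1.655) = +1.216 V.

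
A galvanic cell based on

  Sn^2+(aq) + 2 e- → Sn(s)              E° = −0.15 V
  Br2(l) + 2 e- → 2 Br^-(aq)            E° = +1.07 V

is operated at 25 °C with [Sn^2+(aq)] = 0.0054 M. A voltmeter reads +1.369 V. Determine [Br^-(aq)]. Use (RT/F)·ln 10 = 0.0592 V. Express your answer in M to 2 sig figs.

With Br₂/Br⁻ at the cathode and Sn²⁺/Sn at the anode, E°cell = +1.07 − (−0.15) = +1.22 V (n = 2).
From the Nernst equation, log Q = n(E° − E)/0.0592 = 2·(+1.22 − (+1.369))/0.0592 = −5.034.
The balanced reaction is Br2(l) + Sn(s) → 2 Br^-(aq) + Sn^2+(aq), so Q = [Br^-(aq)]^2·[Sn^2+(aq)].
Solving for the unknown gives log [Br^-(aq)] = −1.383, so [Br^-(aq)] ≈ 0.041 M.

0.041 M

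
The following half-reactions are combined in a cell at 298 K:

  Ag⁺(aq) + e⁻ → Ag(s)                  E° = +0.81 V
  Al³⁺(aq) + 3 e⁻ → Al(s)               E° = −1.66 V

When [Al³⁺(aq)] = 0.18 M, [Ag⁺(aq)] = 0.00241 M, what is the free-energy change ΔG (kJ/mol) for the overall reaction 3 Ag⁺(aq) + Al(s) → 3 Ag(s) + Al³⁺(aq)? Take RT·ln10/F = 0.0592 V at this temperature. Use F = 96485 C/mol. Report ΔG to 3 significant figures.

−674 kJ/mol

The standard cell potential is +0.81 − (−1.66) = +2.47 V, with n = 3 electrons in the balanced equation.
Q = [Al³⁺(aq)] / [Ag⁺(aq)]^3 = 1.29×10^7, so log Q = 7.109 and E = +2.47 − (0.0592/3)(7.109) = +2.3297 V.
ΔG = −nFE = −(3)(96485)(+2.3297) J/mol = −674 kJ/mol.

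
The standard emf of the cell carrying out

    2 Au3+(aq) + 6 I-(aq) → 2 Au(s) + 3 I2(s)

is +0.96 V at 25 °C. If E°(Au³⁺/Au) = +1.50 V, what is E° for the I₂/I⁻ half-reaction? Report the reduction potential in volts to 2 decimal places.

+0.54 V

In the reaction as written the Au³⁺/Au couple is reduced (cathode) and I₂/I⁻ is oxidized (anode), so E°cell = E°(Au³⁺/Au) − E°(I₂/I⁻).
E°(I₂/I⁻) = E°(cathode) − E°cell = +1.50 − (+0.96) = +0.54 V.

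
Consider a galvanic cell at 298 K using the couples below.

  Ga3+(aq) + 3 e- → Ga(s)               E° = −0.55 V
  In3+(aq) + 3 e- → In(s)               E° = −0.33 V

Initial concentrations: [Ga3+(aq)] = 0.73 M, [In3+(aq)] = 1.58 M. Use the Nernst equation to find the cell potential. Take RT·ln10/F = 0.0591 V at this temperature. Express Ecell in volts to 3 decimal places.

In³⁺/In is reduced (cathode, E° = −0.33 V) and Ga³⁺/Ga is oxidized (anode).
E°cell = −0.33 − (−0.55) = +0.22 V, with n = 3 electrons transferred.
For the overall reaction In3+(aq) + Ga(s) → In(s) + Ga3+(aq), Q = [Ga3+(aq)] / [In3+(aq)] = 0.462, giving log Q = −0.335.
Applying E = E° − (RT ln10/nF)·log Q gives +0.22 − (0.0591/3)(−0.335) = +0.227 V.

+0.227 V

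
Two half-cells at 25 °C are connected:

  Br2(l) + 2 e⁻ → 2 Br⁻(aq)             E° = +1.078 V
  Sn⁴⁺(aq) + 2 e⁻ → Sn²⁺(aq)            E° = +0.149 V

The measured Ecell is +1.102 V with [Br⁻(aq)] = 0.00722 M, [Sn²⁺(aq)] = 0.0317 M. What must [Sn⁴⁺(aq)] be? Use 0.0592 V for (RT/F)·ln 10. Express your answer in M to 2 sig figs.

With Br₂/Br⁻ at the cathode and Sn⁴⁺/Sn²⁺ at the anode, E°cell = +1.078 − (+0.149) = +0.929 V (n = 2).
Rearranging E = E° − (0.0592/n)·log Q gives log Q = 2(+0.929 − (+1.102))/0.0592 = −5.845.
For Br2(l) + Sn²⁺(aq) → 2 Br⁻(aq) + Sn⁴⁺(aq), the reaction quotient is Q = ([Br⁻(aq)]^2·[Sn⁴⁺(aq)]) / [Sn²⁺(aq)].
Isolating [Sn⁴⁺(aq)] in Q = 10^{−5.845} yields log [Sn⁴⁺(aq)] = −3.061, i.e. 0.00087 M.

0.00087 M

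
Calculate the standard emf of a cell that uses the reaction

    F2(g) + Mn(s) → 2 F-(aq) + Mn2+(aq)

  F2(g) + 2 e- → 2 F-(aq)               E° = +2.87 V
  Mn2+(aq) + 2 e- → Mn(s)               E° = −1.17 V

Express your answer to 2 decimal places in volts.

F2(g) gains electrons, so the F₂/F⁻ couple is the cathode; the Mn²⁺/Mn couple is the anode.
E°cell = E°(cathode) − E°(anode) = +2.87 − (−1.17) = +4.04 V.
The positive value indicates the reaction is spontaneous as written.

+4.04 V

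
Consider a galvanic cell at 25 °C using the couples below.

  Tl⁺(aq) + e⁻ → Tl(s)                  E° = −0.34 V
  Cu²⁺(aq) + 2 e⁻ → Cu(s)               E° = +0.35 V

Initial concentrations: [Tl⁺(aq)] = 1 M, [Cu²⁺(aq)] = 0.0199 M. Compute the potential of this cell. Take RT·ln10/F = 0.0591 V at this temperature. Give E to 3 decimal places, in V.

+0.640 V

Since E°(Cu²⁺/Cu) > E°(Tl⁺/Tl), Cu²⁺/Cu serves as the cathode.
E°cell = +0.35 − (−0.34) = +0.69 V, with n = 2 electrons transferred.
For the overall reaction Cu²⁺(aq) + 2 Tl(s) → Cu(s) + 2 Tl⁺(aq), Q = [Tl⁺(aq)]^2 / [Cu²⁺(aq)] = 50.3, giving log Q = 1.701.
E = E° − (0.0591/n)·log Q = +0.69 − (0.0591/2)(1.701) = +0.640 V.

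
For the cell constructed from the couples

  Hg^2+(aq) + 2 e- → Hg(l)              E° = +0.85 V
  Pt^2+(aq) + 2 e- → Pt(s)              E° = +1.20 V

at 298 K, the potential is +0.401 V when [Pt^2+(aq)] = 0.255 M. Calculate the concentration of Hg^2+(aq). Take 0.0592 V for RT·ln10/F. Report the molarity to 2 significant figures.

0.0048 M

With Pt²⁺/Pt at the cathode and Hg²⁺/Hg at the anode, E°cell = +1.20 − (+0.85) = +0.35 V (n = 2).
Since E = E° − (0.0592/n)·log Q, log Q = n(E° − E)/0.0592 = −1.723.
For Pt^2+(aq) + Hg(l) → Pt(s) + Hg^2+(aq), the reaction quotient is Q = [Hg^2+(aq)] / [Pt^2+(aq)].
Solving for the unknown gives log [Hg^2+(aq)] = −2.316, so [Hg^2+(aq)] ≈ 0.0048 M.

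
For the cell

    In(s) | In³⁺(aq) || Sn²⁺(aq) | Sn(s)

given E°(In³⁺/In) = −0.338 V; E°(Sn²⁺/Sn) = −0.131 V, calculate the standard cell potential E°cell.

By convention the left-hand electrode in cell notation is the anode (oxidation) and the right-hand electrode is the cathode (reduction).
E°cell = E°(right) − E°(left) = −0.131 − (−0.338) = +0.207 V.

+0.207 V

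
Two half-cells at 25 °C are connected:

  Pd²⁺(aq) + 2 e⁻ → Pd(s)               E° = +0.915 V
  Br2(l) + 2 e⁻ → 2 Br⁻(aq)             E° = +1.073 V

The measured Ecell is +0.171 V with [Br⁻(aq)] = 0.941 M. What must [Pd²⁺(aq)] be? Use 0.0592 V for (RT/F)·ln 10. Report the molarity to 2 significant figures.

The Br₂/Br⁻ couple has the larger reduction potential, so it is the cathode: E°cell = +1.073 − (+0.915) = +0.158 V and n = 2.
From the Nernst equation, log Q = n(E° − E)/0.0592 = 2·(+0.158 − (+0.171))/0.0592 = −0.439.
Balancing electrons gives Br2(l) + Pd(s) → 2 Br⁻(aq) + Pd²⁺(aq); thus Q = [Br⁻(aq)]^2·[Pd²⁺(aq)].
Solving for the unknown gives log [Pd²⁺(aq)] = −0.386, so [Pd²⁺(aq)] ≈ 0.41 M.

0.41 M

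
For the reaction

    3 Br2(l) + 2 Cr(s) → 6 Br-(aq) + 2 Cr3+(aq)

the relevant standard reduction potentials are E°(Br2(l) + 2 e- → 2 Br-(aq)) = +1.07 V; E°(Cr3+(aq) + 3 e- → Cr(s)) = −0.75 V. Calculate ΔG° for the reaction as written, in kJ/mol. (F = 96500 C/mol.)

−1054 kJ/mol

In the reaction as written Br2(l) is reduced, so the Br₂/Br⁻ couple is the cathode and Cr³⁺/Cr is the anode.
E°cell = +1.07 − (−0.75) = +1.82 V; balancing electrons gives n = 6.
ΔG° = −nFE°cell = −(6)(96500)(+1.82) J/mol = −1054 kJ/mol.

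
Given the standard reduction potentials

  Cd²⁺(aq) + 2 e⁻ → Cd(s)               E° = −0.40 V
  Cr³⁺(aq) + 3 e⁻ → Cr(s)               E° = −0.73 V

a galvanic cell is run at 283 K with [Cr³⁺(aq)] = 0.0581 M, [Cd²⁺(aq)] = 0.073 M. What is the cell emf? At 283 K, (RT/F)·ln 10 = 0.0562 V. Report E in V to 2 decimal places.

The Cd²⁺/Cd couple has the more positive E°, so it is the cathode; Cr³⁺/Cr is the anode.
E°cell = −0.40 − (−0.73) = +0.33 V, with n = 6 electrons transferred.
The balanced reaction is 3 Cd²⁺(aq) + 2 Cr(s) → 3 Cd(s) + 2 Cr³⁺(aq), so Q = [Cr³⁺(aq)]^2 / [Cd²⁺(aq)]^3 = 8.68 and log Q = 0.938.
Applying E = E° − (RT ln10/nF)·log Q gives +0.33 − (0.0562/6)(0.938) = +0.32 V.

+0.32 V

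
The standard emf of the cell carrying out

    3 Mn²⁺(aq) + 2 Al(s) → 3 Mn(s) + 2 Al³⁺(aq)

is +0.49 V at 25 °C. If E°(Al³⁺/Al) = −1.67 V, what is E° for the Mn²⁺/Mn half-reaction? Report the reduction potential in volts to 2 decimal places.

−1.18 V

In the reaction as written the Mn²⁺/Mn couple is reduced (cathode) and Al³⁺/Al is oxidized (anode), so E°cell = E°(Mn²⁺/Mn) − E°(Al³⁺/Al).
E°(Mn²⁺/Mn) = E°cell + E°(anode) = +0.49 + (−1.67) = −1.18 V.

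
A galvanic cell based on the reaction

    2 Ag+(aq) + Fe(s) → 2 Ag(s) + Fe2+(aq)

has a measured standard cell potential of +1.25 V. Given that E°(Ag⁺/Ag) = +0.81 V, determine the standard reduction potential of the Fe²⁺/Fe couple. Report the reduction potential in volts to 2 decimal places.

In the reaction as written the Ag⁺/Ag couple is reduced (cathode) and Fe²⁺/Fe is oxidized (anode), so E°cell = E°(Ag⁺/Ag) − E°(Fe²⁺/Fe).
E°(Fe²⁺/Fe) = E°(cathode) − E°cell = +0.81 − (+1.25) = −0.44 V.

−0.44 V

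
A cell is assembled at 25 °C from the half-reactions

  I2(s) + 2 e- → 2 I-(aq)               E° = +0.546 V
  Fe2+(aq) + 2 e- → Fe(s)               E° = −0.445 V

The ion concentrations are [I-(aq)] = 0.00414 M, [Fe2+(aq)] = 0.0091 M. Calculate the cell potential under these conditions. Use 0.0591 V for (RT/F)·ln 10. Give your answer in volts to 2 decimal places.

The I₂/I⁻ couple has the more positive E°, so it is the cathode; Fe²⁺/Fe is the anode.
E°cell = E°cat − E°an = +0.546 − (−0.445) = +0.991 V; n = 2.
For the overall reaction I2(s) + Fe(s) → 2 I-(aq) + Fe2+(aq), Q = [I-(aq)]^2·[Fe2+(aq)] = 1.56×10^−7, giving log Q = −6.807.
E = E° − (0.0591/n)·log Q = +0.991 − (0.0591/2)(−6.807) = +1.19 V.

+1.19 V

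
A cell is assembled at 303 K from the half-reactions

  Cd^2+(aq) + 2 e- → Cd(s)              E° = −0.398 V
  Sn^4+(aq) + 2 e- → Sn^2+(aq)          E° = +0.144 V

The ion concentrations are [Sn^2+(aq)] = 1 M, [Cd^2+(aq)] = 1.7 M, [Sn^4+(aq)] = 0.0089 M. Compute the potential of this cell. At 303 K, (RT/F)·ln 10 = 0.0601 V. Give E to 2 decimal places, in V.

The Sn⁴⁺/Sn²⁺ couple has the more positive E°, so it is the cathode; Cd²⁺/Cd is the anode.
E°cell = E°cat − E°an = +0.144 − (−0.398) = +0.542 V; n = 2.
Balancing gives Sn^4+(aq) + Cd(s) → Sn^2+(aq) + Cd^2+(aq); hence Q = ([Sn^2+(aq)]·[Cd^2+(aq)]) / [Sn^4+(aq)] = 191 (log Q = 2.281).
By the Nernst equation, E = +0.542 − (0.0601/2)·(2.281) = +0.47 V.

+0.47 V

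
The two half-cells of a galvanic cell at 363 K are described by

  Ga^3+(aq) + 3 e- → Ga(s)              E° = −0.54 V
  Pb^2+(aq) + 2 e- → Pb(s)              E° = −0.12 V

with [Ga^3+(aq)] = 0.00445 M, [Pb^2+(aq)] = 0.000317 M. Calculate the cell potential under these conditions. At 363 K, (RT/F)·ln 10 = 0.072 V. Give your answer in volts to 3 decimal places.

+0.350 V

Pb²⁺/Pb is reduced (cathode, E° = −0.12 V) and Ga³⁺/Ga is oxidized (anode).
E°cell = −0.12 − (−0.54) = +0.42 V, with n = 6 electrons transferred.
For the overall reaction 3 Pb^2+(aq) + 2 Ga(s) → 3 Pb(s) + 2 Ga^3+(aq), Q = [Ga^3+(aq)]^2 / [Pb^2+(aq)]^3 = 6.22×10^5, giving log Q = 5.794.
E = E° − (0.072/n)·log Q = +0.42 − (0.072/6)(5.794) = +0.350 V.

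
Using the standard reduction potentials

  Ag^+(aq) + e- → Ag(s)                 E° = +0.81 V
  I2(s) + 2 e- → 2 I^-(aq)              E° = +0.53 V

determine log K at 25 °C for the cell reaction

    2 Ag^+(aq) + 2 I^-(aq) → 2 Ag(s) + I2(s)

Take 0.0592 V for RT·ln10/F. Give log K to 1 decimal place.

log K = 9.5

The Ag⁺/Ag couple is reduced (cathode); E°cell = +0.81 − (+0.53) = +0.28 V with n = 2.
At equilibrium E = 0, so log K = nE°cell / 0.0592 = (2)(+0.28) / 0.0592 = 9.5.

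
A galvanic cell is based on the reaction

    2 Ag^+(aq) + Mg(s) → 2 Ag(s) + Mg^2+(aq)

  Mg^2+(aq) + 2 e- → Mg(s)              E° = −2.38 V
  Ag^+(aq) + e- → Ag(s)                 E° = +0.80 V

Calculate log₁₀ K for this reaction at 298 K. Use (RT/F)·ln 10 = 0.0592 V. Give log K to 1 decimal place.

The Ag⁺/Ag couple is reduced (cathode); E°cell = +0.80 − (−2.38) = +3.18 V with n = 2.
At equilibrium E = 0, so log K = nE°cell / 0.0592 = (2)(+3.18) / 0.0592 = 107.4.

log K = 107.4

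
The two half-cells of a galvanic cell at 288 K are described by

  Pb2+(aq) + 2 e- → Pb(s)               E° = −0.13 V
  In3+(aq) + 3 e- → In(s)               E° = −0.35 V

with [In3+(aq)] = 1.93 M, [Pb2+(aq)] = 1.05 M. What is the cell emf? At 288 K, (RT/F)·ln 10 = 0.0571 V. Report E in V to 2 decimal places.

Pb²⁺/Pb is reduced (cathode, E° = −0.13 V) and In³⁺/In is oxidized (anode).
E°cell = −0.13 − (−0.35) = +0.22 V, with n = 6 electrons transferred.
The balanced reaction is 3 Pb2+(aq) + 2 In(s) → 3 Pb(s) + 2 In3+(aq), so Q = [In3+(aq)]^2 / [Pb2+(aq)]^3 = 3.22 and log Q = 0.508.
Applying E = E° − (RT ln10/nF)·log Q gives +0.22 − (0.0571/6)(0.508) = +0.22 V.

+0.22 V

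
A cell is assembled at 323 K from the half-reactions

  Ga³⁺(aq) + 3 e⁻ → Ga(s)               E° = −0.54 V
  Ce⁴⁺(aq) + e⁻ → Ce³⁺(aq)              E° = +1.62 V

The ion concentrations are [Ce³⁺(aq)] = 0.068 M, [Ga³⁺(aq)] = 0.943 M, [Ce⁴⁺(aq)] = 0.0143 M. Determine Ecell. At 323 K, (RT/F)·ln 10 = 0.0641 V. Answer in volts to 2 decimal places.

+2.12 V

Ce⁴⁺/Ce³⁺ is reduced (cathode, E° = +1.62 V) and Ga³⁺/Ga is oxidized (anode).
E°cell = +1.62 − (−0.54) = +2.16 V, with n = 3 electrons transferred.
Balancing gives 3 Ce⁴⁺(aq) + Ga(s) → 3 Ce³⁺(aq) + Ga³⁺(aq); hence Q = ([Ce³⁺(aq)]^3·[Ga³⁺(aq)]) / [Ce⁴⁺(aq)]^3 = 101 (log Q = 2.006).
E = E° − (0.0641/n)·log Q = +2.16 − (0.0641/3)(2.006) = +2.12 V.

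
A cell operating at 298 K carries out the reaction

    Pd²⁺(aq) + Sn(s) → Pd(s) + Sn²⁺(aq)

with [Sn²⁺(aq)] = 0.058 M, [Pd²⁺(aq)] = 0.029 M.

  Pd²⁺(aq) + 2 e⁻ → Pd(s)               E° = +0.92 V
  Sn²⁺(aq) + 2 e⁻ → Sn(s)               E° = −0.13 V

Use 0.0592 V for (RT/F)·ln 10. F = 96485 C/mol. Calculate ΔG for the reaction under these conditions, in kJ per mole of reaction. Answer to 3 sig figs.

E°cell = +0.92 − (−0.13) = +1.05 V; the balanced reaction transfers n = 2 electrons.
The reaction quotient is [Sn²⁺(aq)] / [Pd²⁺(aq)] = 2; by Nernst, E = +1.05 − (0.0592/2)(0.301) = +1.0411 V.
Then ΔG = −nFE = −2 × 96485 × +1.0411 J/mol = −201 kJ/mol.

−201 kJ/mol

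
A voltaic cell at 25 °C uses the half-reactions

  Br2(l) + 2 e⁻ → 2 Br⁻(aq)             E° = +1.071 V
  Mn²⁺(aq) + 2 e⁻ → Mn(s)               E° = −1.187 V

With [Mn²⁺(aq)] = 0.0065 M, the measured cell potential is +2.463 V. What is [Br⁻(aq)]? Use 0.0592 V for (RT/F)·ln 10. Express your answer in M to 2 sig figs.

Br₂/Br⁻ is the cathode (higher E°); E°cell = +1.071 − (−1.187) = +2.258 V with n = 2.
Rearranging E = E° − (0.0592/n)·log Q gives log Q = 2(+2.258 − (+2.463))/0.0592 = −6.926.
For Br2(l) + Mn(s) → 2 Br⁻(aq) + Mn²⁺(aq), the reaction quotient is Q = [Br⁻(aq)]^2·[Mn²⁺(aq)].
Solving for the unknown gives log [Br⁻(aq)] = −2.369, so [Br⁻(aq)] ≈ 0.0043 M.

0.0043 M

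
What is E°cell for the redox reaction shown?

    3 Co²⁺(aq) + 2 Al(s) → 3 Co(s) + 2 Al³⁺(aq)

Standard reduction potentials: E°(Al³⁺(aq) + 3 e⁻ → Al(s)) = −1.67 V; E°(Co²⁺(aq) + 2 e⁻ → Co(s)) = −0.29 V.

Co²⁺(aq) gains electrons, so the Co²⁺/Co couple is the cathode; the Al³⁺/Al couple is the anode.
E°cell = E°(cathode) − E°(anode) = −0.29 − (−1.67) = +1.38 V.

+1.38 V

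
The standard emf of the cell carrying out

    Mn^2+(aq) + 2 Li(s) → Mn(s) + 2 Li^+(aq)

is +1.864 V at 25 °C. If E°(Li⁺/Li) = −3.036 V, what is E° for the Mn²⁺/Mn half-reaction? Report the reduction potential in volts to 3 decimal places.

−1.172 V

In the reaction as written the Mn²⁺/Mn couple is reduced (cathode) and Li⁺/Li is oxidized (anode), so E°cell = E°(Mn²⁺/Mn) − E°(Li⁺/Li).
E°(Mn²⁺/Mn) = E°cell + E°(anode) = +1.864 + (−3.036) = −1.172 V.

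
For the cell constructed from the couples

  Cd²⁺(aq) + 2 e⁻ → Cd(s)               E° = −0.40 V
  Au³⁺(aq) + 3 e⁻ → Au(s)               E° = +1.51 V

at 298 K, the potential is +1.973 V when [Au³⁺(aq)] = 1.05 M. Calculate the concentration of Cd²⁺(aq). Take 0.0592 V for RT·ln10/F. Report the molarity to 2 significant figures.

The Au³⁺/Au couple has the larger reduction potential, so it is the cathode: E°cell = +1.51 − (−0.40) = +1.91 V and n = 6.
Since E = E° − (0.0592/n)·log Q, log Q = n(E° − E)/0.0592 = −6.385.
For 2 Au³⁺(aq) + 3 Cd(s) → 2 Au(s) + 3 Cd²⁺(aq), the reaction quotient is Q = [Cd²⁺(aq)]^3 / [Au³⁺(aq)]^2.
Substituting the known concentrations and solving, log [Cd²⁺(aq)] = −2.114 and [Cd²⁺(aq)] = 0.0077 M.

0.0077 M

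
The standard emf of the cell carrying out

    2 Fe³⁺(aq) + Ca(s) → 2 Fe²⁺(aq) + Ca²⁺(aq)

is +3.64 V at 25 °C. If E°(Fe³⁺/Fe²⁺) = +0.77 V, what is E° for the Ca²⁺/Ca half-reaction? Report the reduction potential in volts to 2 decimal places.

−2.87 V

In the reaction as written the Fe³⁺/Fe²⁺ couple is reduced (cathode) and Ca²⁺/Ca is oxidized (anode), so E°cell = E°(Fe³⁺/Fe²⁺) − E°(Ca²⁺/Ca).
E°(Ca²⁺/Ca) = E°(cathode) − E°cell = +0.77 − (+3.64) = −2.87 V.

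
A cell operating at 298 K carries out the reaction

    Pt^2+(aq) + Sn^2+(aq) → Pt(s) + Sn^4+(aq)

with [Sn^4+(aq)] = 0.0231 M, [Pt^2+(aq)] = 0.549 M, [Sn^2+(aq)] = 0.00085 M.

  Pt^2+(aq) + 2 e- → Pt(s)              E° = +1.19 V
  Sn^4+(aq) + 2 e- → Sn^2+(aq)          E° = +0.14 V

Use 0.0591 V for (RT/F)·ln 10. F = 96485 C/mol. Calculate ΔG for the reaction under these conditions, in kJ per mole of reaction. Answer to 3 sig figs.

−193 kJ/mol

The standard cell potential is +1.19 − (+0.14) = +1.05 V, with n = 2 electrons in the balanced equation.
The reaction quotient is [Sn^4+(aq)] / ([Pt^2+(aq)]·[Sn^2+(aq)]) = 49.5; by Nernst, E = +1.05 − (0.0591/2)(1.695) = +0.9999 V.
ΔG = −nFE = −(2)(96485)(+0.9999) J/mol = −193 kJ/mol.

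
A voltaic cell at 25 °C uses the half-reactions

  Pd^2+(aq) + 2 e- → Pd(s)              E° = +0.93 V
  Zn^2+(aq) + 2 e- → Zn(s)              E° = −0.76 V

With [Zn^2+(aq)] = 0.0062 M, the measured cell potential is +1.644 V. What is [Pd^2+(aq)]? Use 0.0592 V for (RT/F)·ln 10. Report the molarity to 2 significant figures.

0.00017 M

With Pd²⁺/Pd at the cathode and Zn²⁺/Zn at the anode, E°cell = +0.93 − (−0.76) = +1.69 V (n = 2).
Since E = E° − (0.0592/n)·log Q, log Q = n(E° − E)/0.0592 = 1.554.
The balanced reaction is Pd^2+(aq) + Zn(s) → Pd(s) + Zn^2+(aq), so Q = [Zn^2+(aq)] / [Pd^2+(aq)].
Solving for the unknown gives log [Pd^2+(aq)] = −3.762, so [Pd^2+(aq)] ≈ 0.00017 M.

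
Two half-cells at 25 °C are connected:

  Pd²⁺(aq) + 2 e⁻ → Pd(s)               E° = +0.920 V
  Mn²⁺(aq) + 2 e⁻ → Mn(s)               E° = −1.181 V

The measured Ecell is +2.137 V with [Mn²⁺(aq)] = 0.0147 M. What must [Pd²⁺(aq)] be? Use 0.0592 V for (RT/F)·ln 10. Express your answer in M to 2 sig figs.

0.24 M

Pd²⁺/Pd is the cathode (higher E°); E°cell = +0.920 − (−1.181) = +2.101 V with n = 2.
From the Nernst equation, log Q = n(E° − E)/0.0592 = 2·(+2.101 − (+2.137))/0.0592 = −1.216.
The balanced reaction is Pd²⁺(aq) + Mn(s) → Pd(s) + Mn²⁺(aq), so Q = [Mn²⁺(aq)] / [Pd²⁺(aq)].
Substituting the known concentrations and solving, log [Pd²⁺(aq)] = −0.617 and [Pd²⁺(aq)] = 0.24 M.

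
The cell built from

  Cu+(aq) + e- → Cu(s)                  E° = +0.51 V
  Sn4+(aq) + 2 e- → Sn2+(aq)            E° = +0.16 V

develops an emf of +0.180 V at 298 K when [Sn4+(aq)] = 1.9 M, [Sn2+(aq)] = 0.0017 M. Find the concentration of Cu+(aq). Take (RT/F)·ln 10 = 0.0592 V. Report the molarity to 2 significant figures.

0.045 M

The Cu⁺/Cu couple has the larger reduction potential, so it is the cathode: E°cell = +0.51 − (+0.16) = +0.35 V and n = 2.
From the Nernst equation, log Q = n(E° − E)/0.0592 = 2·(+0.35 − (+0.180))/0.0592 = 5.743.
Balancing electrons gives 2 Cu+(aq) + Sn2+(aq) → 2 Cu(s) + Sn4+(aq); thus Q = [Sn4+(aq)] / ([Cu+(aq)]^2·[Sn2+(aq)]).
Substituting the known concentrations and solving, log [Cu+(aq)] = −1.347 and [Cu+(aq)] = 0.045 M.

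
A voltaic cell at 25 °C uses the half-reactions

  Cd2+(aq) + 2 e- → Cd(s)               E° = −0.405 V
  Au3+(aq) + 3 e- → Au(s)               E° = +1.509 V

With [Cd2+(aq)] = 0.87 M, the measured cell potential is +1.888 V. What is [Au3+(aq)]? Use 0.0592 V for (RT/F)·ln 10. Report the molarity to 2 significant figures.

0.039 M

The Au³⁺/Au couple has the larger reduction potential, so it is the cathode: E°cell = +1.509 − (−0.405) = +1.914 V and n = 6.
Since E = E° − (0.0592/n)·log Q, log Q = n(E° − E)/0.0592 = 2.635.
Balancing electrons gives 2 Au3+(aq) + 3 Cd(s) → 2 Au(s) + 3 Cd2+(aq); thus Q = [Cd2+(aq)]^3 / [Au3+(aq)]^2.
Substituting the known concentrations and solving, log [Au3+(aq)] = −1.408 and [Au3+(aq)] = 0.039 M.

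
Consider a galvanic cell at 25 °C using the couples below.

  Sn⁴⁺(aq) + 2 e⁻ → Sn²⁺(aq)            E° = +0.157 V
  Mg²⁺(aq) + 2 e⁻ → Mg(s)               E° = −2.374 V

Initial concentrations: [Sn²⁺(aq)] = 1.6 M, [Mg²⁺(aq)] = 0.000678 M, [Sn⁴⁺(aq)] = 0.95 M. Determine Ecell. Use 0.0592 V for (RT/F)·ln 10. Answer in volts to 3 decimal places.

+2.618 V

The Sn⁴⁺/Sn²⁺ couple has the more positive E°, so it is the cathode; Mg²⁺/Mg is the anode.
The standard potential is +0.157 − (−2.374) = +2.531 V and the balanced reaction transfers n = 2 electrons.
Balancing gives Sn⁴⁺(aq) + Mg(s) → Sn²⁺(aq) + Mg²⁺(aq); hence Q = ([Sn²⁺(aq)]·[Mg²⁺(aq)]) / [Sn⁴⁺(aq)] = 0.00114 (log Q = −2.942).
By the Nernst equation, E = +2.531 − (0.0592/2)·(−2.942) = +2.618 V.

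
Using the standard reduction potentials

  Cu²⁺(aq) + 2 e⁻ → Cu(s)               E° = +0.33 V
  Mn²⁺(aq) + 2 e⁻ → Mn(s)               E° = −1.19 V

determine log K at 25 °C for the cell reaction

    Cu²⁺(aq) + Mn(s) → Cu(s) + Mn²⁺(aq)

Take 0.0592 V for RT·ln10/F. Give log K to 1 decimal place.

log K = 51.4

The Cu²⁺/Cu couple is reduced (cathode); E°cell = +0.33 − (−1.19) = +1.52 V with n = 2.
At equilibrium E = 0, so log K = nE°cell / 0.0592 = (2)(+1.52) / 0.0592 = 51.4.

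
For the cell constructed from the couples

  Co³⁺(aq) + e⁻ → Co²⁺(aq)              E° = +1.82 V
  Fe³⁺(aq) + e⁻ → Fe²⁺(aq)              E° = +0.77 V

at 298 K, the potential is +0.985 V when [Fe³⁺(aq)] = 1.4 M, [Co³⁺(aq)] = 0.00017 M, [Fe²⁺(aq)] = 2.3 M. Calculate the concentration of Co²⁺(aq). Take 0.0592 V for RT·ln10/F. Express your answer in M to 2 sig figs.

0.0035 M

The Co³⁺/Co²⁺ couple has the larger reduction potential, so it is the cathode: E°cell = +1.82 − (+0.77) = +1.05 V and n = 1.
Rearranging E = E° − (0.0592/n)·log Q gives log Q = 1(+1.05 − (+0.985))/0.0592 = 1.098.
Balancing electrons gives Co³⁺(aq) + Fe²⁺(aq) → Co²⁺(aq) + Fe³⁺(aq); thus Q = ([Co²⁺(aq)]·[Fe³⁺(aq)]) / ([Co³⁺(aq)]·[Fe²⁺(aq)]).
Solving for the unknown gives log [Co²⁺(aq)] = −2.456, so [Co²⁺(aq)] ≈ 0.0035 M.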